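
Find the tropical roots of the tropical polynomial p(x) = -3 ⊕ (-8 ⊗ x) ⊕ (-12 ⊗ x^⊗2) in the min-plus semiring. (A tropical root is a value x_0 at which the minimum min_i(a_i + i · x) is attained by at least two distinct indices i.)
Roots: {4, 5}

Each tropical root is a break point of the lower envelope of the lines y = a_i + i · x (there are 3 lines, with slopes 0, 1, ..., 2). Only the lines that attain the minimum somewhere contribute to roots; other lines are dominated. Here the surviving (envelope) indices are i = 2, i = 1, i = 0.
Intersections between consecutive envelope lines give the roots: for adjacent envelope indices i < j the intersection is x = (a_i − a_j) / (j − i). Reading off the sorted break points: {4, 5}.
Verification: at each break x_0, at least two indices attain the minimum of min_i(a_i + i · x_0).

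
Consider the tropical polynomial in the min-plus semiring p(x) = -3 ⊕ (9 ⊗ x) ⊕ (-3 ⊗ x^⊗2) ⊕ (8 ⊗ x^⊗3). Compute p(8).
p(8) = -3

A tropical monomial a ⊗ x^⊗i evaluates to a + i · x. Evaluating each term at x = 8:
  Term 0 contributes -3 + 0 · 8 = -3
  Term 1 contributes 9 + 1 · 8 = 17
  Term 2 contributes -3 + 2 · 8 = 13
  Term 3 contributes 8 + 3 · 8 = 32
p(8) = ⊕ of these = min[-3, 17, 13, 32] = -3.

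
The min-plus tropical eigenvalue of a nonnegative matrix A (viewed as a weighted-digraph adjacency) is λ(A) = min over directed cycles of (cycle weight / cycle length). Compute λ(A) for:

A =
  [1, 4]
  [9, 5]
λ(A) = 1

Enumerate directed cycles and compute their means (weight / length). Sample:
  cycle 0 → 0: weight = 1, length = 1, mean = 1/1 ≈ 1.000
  cycle 1 → 1: weight = 5, length = 1, mean = 5/1 ≈ 5.000
  cycle 0 → 1 → 0: weight = 13, length = 2, mean = 13/2 ≈ 6.500
  cycle 1 → 0 → 1: weight = 13, length = 2, mean = 13/2 ≈ 6.500
Minimum mean = 1.000, attained e.g. along the cycle 0 → 0 with weight 1 and length 1. So λ(A) = 1/1 = 1.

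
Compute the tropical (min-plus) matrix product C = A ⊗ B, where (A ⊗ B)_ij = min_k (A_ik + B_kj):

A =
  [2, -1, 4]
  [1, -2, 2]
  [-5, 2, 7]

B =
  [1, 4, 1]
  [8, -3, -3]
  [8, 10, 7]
A ⊗ B =
  [3, -4, -4]
  [2, -5, -5]
  [-4, -1, -4]

Apply the min-plus product entry-by-entry:
  C[0][0] = min over k of (A[0][0] + B[0][0] = 2 + 1 = 3, A[0][1] + B[1][0] = -1 + 8 = 7, A[0][2] + B[2][0] = 4 + 8 = 12) = 3 (attained at k = 0)
  C[0][1] = min over k of (A[0][0] + B[0][1] = 2 + 4 = 6, A[0][1] + B[1][1] = -1 + -3 = -4, A[0][2] + B[2][1] = 4 + 10 = 14) = -4 (attained at k = 1)
  C[0][2] = min over k of (A[0][0] + B[0][2] = 2 + 1 = 3, A[0][1] + B[1][2] = -1 + -3 = -4, A[0][2] + B[2][2] = 4 + 7 = 11) = -4 (attained at k = 1)
  C[1][0] = min over k of (A[1][0] + B[0][0] = 1 + 1 = 2, A[1][1] + B[1][0] = -2 + 8 = 6, A[1][2] + B[2][0] = 2 + 8 = 10) = 2 (attained at k = 0)
  C[1][1] = min over k of (A[1][0] + B[0][1] = 1 + 4 = 5, A[1][1] + B[1][1] = -2 + -3 = -5, A[1][2] + B[2][1] = 2 + 10 = 12) = -5 (attained at k = 1)
  C[1][2] = min over k of (A[1][0] + B[0][2] = 1 + 1 = 2, A[1][1] + B[1][2] = -2 + -3 = -5, A[1][2] + B[2][2] = 2 + 7 = 9) = -5 (attained at k = 1)
  C[2][0] = min over k of (A[2][0] + B[0][0] = -5 + 1 = -4, A[2][1] + B[1][0] = 2 + 8 = 10, A[2][2] + B[2][0] = 7 + 8 = 15) = -4 (attained at k = 0)
  C[2][1] = min over k of (A[2][0] + B[0][1] = -5 + 4 = -1, A[2][1] + B[1][1] = 2 + -3 = -1, A[2][2] + B[2][1] = 7 + 10 = 17) = -1 (attained at k = 0)
  C[2][2] = min over k of (A[2][0] + B[0][2] = -5 + 1 = -4, A[2][1] + B[1][2] = 2 + -3 = -1, A[2][2] + B[2][2] = 7 + 7 = 14) = -4 (attained at k = 0)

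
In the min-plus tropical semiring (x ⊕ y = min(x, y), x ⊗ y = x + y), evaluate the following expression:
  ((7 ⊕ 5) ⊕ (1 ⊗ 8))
((7 ⊕ 5) ⊕ (1 ⊗ 8)) = 5

Expand innermost to outermost. Recall ⊕ takes the minimum of its arguments and ⊗ takes their sum. Working out the expression ((7 ⊕ 5) ⊕ (1 ⊗ 8)) gives 5.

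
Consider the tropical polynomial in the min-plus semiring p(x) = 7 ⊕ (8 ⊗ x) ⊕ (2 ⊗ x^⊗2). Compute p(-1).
p(-1) = 0

A tropical monomial a ⊗ x^⊗i evaluates to a + i · x. Evaluating each term at x = -1:
  Term 0 contributes 7 + 0 · -1 = 7
  Term 1 contributes 8 + 1 · -1 = 7
  Term 2 contributes 2 + 2 · -1 = 0
p(-1) = ⊕ of these = min[7, 7, 0] = 0.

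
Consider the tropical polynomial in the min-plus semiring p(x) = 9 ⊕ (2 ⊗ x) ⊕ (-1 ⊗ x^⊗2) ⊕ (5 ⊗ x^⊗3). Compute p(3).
p(3) = 5

A tropical monomial a ⊗ x^⊗i evaluates to a + i · x. Evaluating each term at x = 3:
  Term 0 contributes 9 + 0 · 3 = 9
  Term 1 contributes 2 + 1 · 3 = 5
  Term 2 contributes -1 + 2 · 3 = 5
  Term 3 contributes 5 + 3 · 3 = 14
p(3) = ⊕ of these = min[9, 5, 5, 14] = 5.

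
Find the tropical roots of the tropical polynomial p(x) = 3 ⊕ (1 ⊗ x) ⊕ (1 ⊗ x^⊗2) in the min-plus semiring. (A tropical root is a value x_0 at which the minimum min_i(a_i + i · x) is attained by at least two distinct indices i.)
Roots: {0, 2}

Each tropical root is a break point of the lower envelope of the lines y = a_i + i · x (there are 3 lines, with slopes 0, 1, ..., 2). Only the lines that attain the minimum somewhere contribute to roots; other lines are dominated. Here the surviving (envelope) indices are i = 2, i = 1, i = 0.
Intersections between consecutive envelope lines give the roots: for adjacent envelope indices i < j the intersection is x = (a_i − a_j) / (j − i). Reading off the sorted break points: {0, 2}.
Verification: at each break x_0, at least two indices attain the minimum of min_i(a_i + i · x_0).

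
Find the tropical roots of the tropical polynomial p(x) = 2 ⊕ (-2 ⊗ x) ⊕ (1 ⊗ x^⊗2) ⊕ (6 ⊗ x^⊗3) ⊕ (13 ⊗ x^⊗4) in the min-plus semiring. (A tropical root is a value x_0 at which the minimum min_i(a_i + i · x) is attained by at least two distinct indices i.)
Roots: {-7, -5, -3, 4}

Each tropical root is a break point of the lower envelope of the lines y = a_i + i · x (there are 5 lines, with slopes 0, 1, ..., 4). Only the lines that attain the minimum somewhere contribute to roots; other lines are dominated. Here the surviving (envelope) indices are i = 4, i = 3, i = 2, i = 1, i = 0.
Intersections between consecutive envelope lines give the roots: for adjacent envelope indices i < j the intersection is x = (a_i − a_j) / (j − i). Reading off the sorted break points: {-7, -5, -3, 4}.
Verification: at each break x_0, at least two indices attain the minimum of min_i(a_i + i · x_0).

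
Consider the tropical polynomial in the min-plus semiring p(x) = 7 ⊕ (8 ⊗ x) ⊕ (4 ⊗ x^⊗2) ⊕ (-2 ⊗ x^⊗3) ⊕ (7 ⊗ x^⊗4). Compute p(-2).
p(-2) = -8

A tropical monomial a ⊗ x^⊗i evaluates to a + i · x. Evaluating each term at x = -2:
  Term 0 contributes 7 + 0 · -2 = 7
  Term 1 contributes 8 + 1 · -2 = 6
  Term 2 contributes 4 + 2 · -2 = 0
  Term 3 contributes -2 + 3 · -2 = -8
  Term 4 contributes 7 + 4 · -2 = -1
p(-2) = ⊕ of these = min[7, 6, 0, -8, -1] = -8.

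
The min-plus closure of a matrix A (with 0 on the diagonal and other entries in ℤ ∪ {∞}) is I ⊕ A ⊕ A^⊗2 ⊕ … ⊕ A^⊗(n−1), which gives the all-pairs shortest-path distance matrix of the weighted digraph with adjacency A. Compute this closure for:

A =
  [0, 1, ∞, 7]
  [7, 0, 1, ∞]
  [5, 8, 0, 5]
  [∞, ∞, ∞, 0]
Closure =
  [0, 1, 2, 7]
  [6, 0, 1, 6]
  [5, 6, 0, 5]
  [∞, ∞, ∞, 0]

This is the Floyd-Warshall all-pairs shortest-path computation. For each intermediate vertex k = 0, 1, …, 3, update dist[i][j] ← min(dist[i][j], dist[i][k] + dist[k][j]). The final matrix gives, for each (i, j), the minimum total weight of any directed path from i to j (possibly empty when i = j).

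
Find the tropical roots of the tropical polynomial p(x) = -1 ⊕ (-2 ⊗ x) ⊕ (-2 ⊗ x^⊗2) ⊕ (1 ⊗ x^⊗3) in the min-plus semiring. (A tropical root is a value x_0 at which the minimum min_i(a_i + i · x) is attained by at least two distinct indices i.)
Roots: {-3, 0, 1}

Each tropical root is a break point of the lower envelope of the lines y = a_i + i · x (there are 4 lines, with slopes 0, 1, ..., 3). Only the lines that attain the minimum somewhere contribute to roots; other lines are dominated. Here the surviving (envelope) indices are i = 3, i = 2, i = 1, i = 0.
Intersections between consecutive envelope lines give the roots: for adjacent envelope indices i < j the intersection is x = (a_i − a_j) / (j − i). Reading off the sorted break points: {-3, 0, 1}.
Verification: at each break x_0, at least two indices attain the minimum of min_i(a_i + i · x_0).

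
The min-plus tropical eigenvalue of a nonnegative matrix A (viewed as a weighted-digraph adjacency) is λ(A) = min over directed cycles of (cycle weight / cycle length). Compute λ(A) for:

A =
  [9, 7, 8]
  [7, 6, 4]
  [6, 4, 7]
λ(A) = 4

Enumerate directed cycles and compute their means (weight / length). Sample:
  cycle 0 → 0: weight = 9, length = 1, mean = 9/1 ≈ 9.000
  cycle 1 → 1: weight = 6, length = 1, mean = 6/1 ≈ 6.000
  cycle 2 → 2: weight = 7, length = 1, mean = 7/1 ≈ 7.000
  cycle 0 → 1 → 0: weight = 14, length = 2, mean = 14/2 ≈ 7.000
  cycle 0 → 2 → 0: weight = 14, length = 2, mean = 14/2 ≈ 7.000
  cycle 1 → 0 → 1: weight = 14, length = 2, mean = 14/2 ≈ 7.000
Minimum mean = 4.000, attained e.g. along the cycle 1 → 2 → 1 with weight 8 and length 2. So λ(A) = 8/2 = 4.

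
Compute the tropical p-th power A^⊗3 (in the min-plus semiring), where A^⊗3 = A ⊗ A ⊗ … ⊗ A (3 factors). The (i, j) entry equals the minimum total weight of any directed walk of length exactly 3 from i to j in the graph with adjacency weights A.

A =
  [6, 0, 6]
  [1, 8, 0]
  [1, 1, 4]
A^⊗3 =
  [1, 1, 4]
  [2, 1, 1]
  [2, 2, 1]

Each entry (A^⊗3)_ij equals the minimum over all length-3 walks i = v_0 → v_1 → … → v_3 = j of Σ_t A[v_t][v_{t+1}]. For example, for (i, j) = (0, 2) we minimise over 9 possible intermediate vertex sequences; the minimum is 4, attained along the walk 0 → 1 → 2 → 2.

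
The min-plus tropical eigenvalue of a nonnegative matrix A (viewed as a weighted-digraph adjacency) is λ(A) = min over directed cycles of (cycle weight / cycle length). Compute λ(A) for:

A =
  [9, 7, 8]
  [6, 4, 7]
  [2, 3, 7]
λ(A) = 4

Enumerate directed cycles and compute their means (weight / length). Sample:
  cycle 0 → 0: weight = 9, length = 1, mean = 9/1 ≈ 9.000
  cycle 1 → 1: weight = 4, length = 1, mean = 4/1 ≈ 4.000
  cycle 2 → 2: weight = 7, length = 1, mean = 7/1 ≈ 7.000
  cycle 0 → 1 → 0: weight = 13, length = 2, mean = 13/2 ≈ 6.500
  cycle 0 → 2 → 0: weight = 10, length = 2, mean = 10/2 ≈ 5.000
  cycle 1 → 0 → 1: weight = 13, length = 2, mean = 13/2 ≈ 6.500
Minimum mean = 4.000, attained e.g. along the cycle 1 → 1 with weight 4 and length 1. So λ(A) = 4/1 = 4.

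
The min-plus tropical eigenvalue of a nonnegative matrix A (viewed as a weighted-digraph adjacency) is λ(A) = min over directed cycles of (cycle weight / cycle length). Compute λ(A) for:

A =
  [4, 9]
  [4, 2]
λ(A) = 2

Enumerate directed cycles and compute their means (weight / length). Sample:
  cycle 0 → 0: weight = 4, length = 1, mean = 4/1 ≈ 4.000
  cycle 1 → 1: weight = 2, length = 1, mean = 2/1 ≈ 2.000
  cycle 0 → 1 → 0: weight = 13, length = 2, mean = 13/2 ≈ 6.500
  cycle 1 → 0 → 1: weight = 13, length = 2, mean = 13/2 ≈ 6.500
Minimum mean = 2.000, attained e.g. along the cycle 1 → 1 with weight 2 and length 1. So λ(A) = 2/1 = 2.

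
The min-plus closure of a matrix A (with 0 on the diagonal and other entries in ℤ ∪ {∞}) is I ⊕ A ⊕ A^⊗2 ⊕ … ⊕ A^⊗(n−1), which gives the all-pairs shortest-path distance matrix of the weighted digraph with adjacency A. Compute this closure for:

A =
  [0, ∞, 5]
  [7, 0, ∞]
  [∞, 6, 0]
Closure =
  [0, 11, 5]
  [7, 0, 12]
  [13, 6, 0]

This is the Floyd-Warshall all-pairs shortest-path computation. For each intermediate vertex k = 0, 1, …, 2, update dist[i][j] ← min(dist[i][j], dist[i][k] + dist[k][j]). The final matrix gives, for each (i, j), the minimum total weight of any directed path from i to j (possibly empty when i = j).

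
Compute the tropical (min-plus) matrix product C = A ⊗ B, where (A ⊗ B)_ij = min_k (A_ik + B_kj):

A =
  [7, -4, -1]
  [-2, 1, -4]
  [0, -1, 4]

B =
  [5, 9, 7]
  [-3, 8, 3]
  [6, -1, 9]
A ⊗ B =
  [-7, -2, -1]
  [-2, -5, 4]
  [-4, 3, 2]

Apply the min-plus product entry-by-entry:
  C[0][0] = min over k of (A[0][0] + B[0][0] = 7 + 5 = 12, A[0][1] + B[1][0] = -4 + -3 = -7, A[0][2] + B[2][0] = -1 + 6 = 5) = -7 (attained at k = 1)
  C[0][1] = min over k of (A[0][0] + B[0][1] = 7 + 9 = 16, A[0][1] + B[1][1] = -4 + 8 = 4, A[0][2] + B[2][1] = -1 + -1 = -2) = -2 (attained at k = 2)
  C[0][2] = min over k of (A[0][0] + B[0][2] = 7 + 7 = 14, A[0][1] + B[1][2] = -4 + 3 = -1, A[0][2] + B[2][2] = -1 + 9 = 8) = -1 (attained at k = 1)
  C[1][0] = min over k of (A[1][0] + B[0][0] = -2 + 5 = 3, A[1][1] + B[1][0] = 1 + -3 = -2, A[1][2] + B[2][0] = -4 + 6 = 2) = -2 (attained at k = 1)
  C[1][1] = min over k of (A[1][0] + B[0][1] = -2 + 9 = 7, A[1][1] + B[1][1] = 1 + 8 = 9, A[1][2] + B[2][1] = -4 + -1 = -5) = -5 (attained at k = 2)
  C[1][2] = min over k of (A[1][0] + B[0][2] = -2 + 7 = 5, A[1][1] + B[1][2] = 1 + 3 = 4, A[1][2] + B[2][2] = -4 + 9 = 5) = 4 (attained at k = 1)
  C[2][0] = min over k of (A[2][0] + B[0][0] = 0 + 5 = 5, A[2][1] + B[1][0] = -1 + -3 = -4, A[2][2] + B[2][0] = 4 + 6 = 10) = -4 (attained at k = 1)
  C[2][1] = min over k of (A[2][0] + B[0][1] = 0 + 9 = 9, A[2][1] + B[1][1] = -1 + 8 = 7, A[2][2] + B[2][1] = 4 + -1 = 3) = 3 (attained at k = 2)
  C[2][2] = min over k of (A[2][0] + B[0][2] = 0 + 7 = 7, A[2][1] + B[1][2] = -1 + 3 = 2, A[2][2] + B[2][2] = 4 + 9 = 13) = 2 (attained at k = 1)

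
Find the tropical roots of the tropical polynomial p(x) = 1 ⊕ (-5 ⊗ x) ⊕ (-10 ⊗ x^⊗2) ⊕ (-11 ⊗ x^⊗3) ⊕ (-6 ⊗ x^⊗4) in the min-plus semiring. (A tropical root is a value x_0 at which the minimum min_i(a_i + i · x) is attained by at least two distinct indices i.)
Roots: {-5, 1, 5, 6}

Each tropical root is a break point of the lower envelope of the lines y = a_i + i · x (there are 5 lines, with slopes 0, 1, ..., 4). Only the lines that attain the minimum somewhere contribute to roots; other lines are dominated. Here the surviving (envelope) indices are i = 4, i = 3, i = 2, i = 1, i = 0.
Intersections between consecutive envelope lines give the roots: for adjacent envelope indices i < j the intersection is x = (a_i − a_j) / (j − i). Reading off the sorted break points: {-5, 1, 5, 6}.
Verification: at each break x_0, at least two indices attain the minimum of min_i(a_i + i · x_0).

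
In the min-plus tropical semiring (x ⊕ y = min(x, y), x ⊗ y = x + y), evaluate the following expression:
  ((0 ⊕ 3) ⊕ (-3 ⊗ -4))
((0 ⊕ 3) ⊕ (-3 ⊗ -4)) = -7

Expand innermost to outermost. Recall ⊕ takes the minimum of its arguments and ⊗ takes their sum. Working out the expression ((0 ⊕ 3) ⊕ (-3 ⊗ -4)) gives -7.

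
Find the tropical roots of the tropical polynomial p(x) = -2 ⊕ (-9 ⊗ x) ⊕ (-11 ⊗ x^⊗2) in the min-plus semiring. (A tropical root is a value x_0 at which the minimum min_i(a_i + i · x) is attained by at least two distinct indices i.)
Roots: {2, 7}

Each tropical root is a break point of the lower envelope of the lines y = a_i + i · x (there are 3 lines, with slopes 0, 1, ..., 2). Only the lines that attain the minimum somewhere contribute to roots; other lines are dominated. Here the surviving (envelope) indices are i = 2, i = 1, i = 0.
Intersections between consecutive envelope lines give the roots: for adjacent envelope indices i < j the intersection is x = (a_i − a_j) / (j − i). Reading off the sorted break points: {2, 7}.
Verification: at each break x_0, at least two indices attain the minimum of min_i(a_i + i · x_0).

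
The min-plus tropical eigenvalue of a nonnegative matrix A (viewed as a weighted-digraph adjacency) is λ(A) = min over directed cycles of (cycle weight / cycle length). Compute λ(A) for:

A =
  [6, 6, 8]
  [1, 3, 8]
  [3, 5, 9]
λ(A) = 3

Enumerate directed cycles and compute their means (weight / length). Sample:
  cycle 0 → 0: weight = 6, length = 1, mean = 6/1 ≈ 6.000
  cycle 1 → 1: weight = 3, length = 1, mean = 3/1 ≈ 3.000
  cycle 2 → 2: weight = 9, length = 1, mean = 9/1 ≈ 9.000
  cycle 0 → 1 → 0: weight = 7, length = 2, mean = 7/2 ≈ 3.500
  cycle 0 → 2 → 0: weight = 11, length = 2, mean = 11/2 ≈ 5.500
  cycle 1 → 0 → 1: weight = 7, length = 2, mean = 7/2 ≈ 3.500
Minimum mean = 3.000, attained e.g. along the cycle 1 → 1 with weight 3 and length 1. So λ(A) = 3/1 = 3.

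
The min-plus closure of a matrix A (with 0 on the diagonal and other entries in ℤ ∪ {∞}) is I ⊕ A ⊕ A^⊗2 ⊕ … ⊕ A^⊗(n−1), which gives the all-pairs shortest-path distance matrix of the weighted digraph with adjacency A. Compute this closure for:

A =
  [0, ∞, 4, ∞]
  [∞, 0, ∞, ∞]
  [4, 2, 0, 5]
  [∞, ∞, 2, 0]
Closure =
  [0, 6, 4, 9]
  [∞, 0, ∞, ∞]
  [4, 2, 0, 5]
  [6, 4, 2, 0]

This is the Floyd-Warshall all-pairs shortest-path computation. For each intermediate vertex k = 0, 1, …, 3, update dist[i][j] ← min(dist[i][j], dist[i][k] + dist[k][j]). The final matrix gives, for each (i, j), the minimum total weight of any directed path from i to j (possibly empty when i = j).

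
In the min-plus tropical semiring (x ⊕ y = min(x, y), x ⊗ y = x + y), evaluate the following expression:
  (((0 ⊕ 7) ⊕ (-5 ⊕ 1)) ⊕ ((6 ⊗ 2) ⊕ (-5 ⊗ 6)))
(((0 ⊕ 7) ⊕ (-5 ⊕ 1)) ⊕ ((6 ⊗ 2) ⊕ (-5 ⊗ 6))) = -5

Expand innermost to outermost. Recall ⊕ takes the minimum of its arguments and ⊗ takes their sum. Working out the expression (((0 ⊕ 7) ⊕ (-5 ⊕ 1)) ⊕ ((6 ⊗ 2) ⊕ (-5 ⊗ 6))) gives -5.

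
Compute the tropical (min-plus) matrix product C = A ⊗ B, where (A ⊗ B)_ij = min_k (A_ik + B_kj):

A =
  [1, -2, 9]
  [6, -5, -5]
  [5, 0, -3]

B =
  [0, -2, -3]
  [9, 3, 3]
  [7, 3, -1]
A ⊗ B =
  [1, -1, -2]
  [2, -2, -6]
  [4, 0, -4]

Apply the min-plus product entry-by-entry:
  C[0][0] = min over k of (A[0][0] + B[0][0] = 1 + 0 = 1, A[0][1] + B[1][0] = -2 + 9 = 7, A[0][2] + B[2][0] = 9 + 7 = 16) = 1 (attained at k = 0)
  C[0][1] = min over k of (A[0][0] + B[0][1] = 1 + -2 = -1, A[0][1] + B[1][1] = -2 + 3 = 1, A[0][2] + B[2][1] = 9 + 3 = 12) = -1 (attained at k = 0)
  C[0][2] = min over k of (A[0][0] + B[0][2] = 1 + -3 = -2, A[0][1] + B[1][2] = -2 + 3 = 1, A[0][2] + B[2][2] = 9 + -1 = 8) = -2 (attained at k = 0)
  C[1][0] = min over k of (A[1][0] + B[0][0] = 6 + 0 = 6, A[1][1] + B[1][0] = -5 + 9 = 4, A[1][2] + B[2][0] = -5 + 7 = 2) = 2 (attained at k = 2)
  C[1][1] = min over k of (A[1][0] + B[0][1] = 6 + -2 = 4, A[1][1] + B[1][1] = -5 + 3 = -2, A[1][2] + B[2][1] = -5 + 3 = -2) = -2 (attained at k = 1)
  C[1][2] = min over k of (A[1][0] + B[0][2] = 6 + -3 = 3, A[1][1] + B[1][2] = -5 + 3 = -2, A[1][2] + B[2][2] = -5 + -1 = -6) = -6 (attained at k = 2)
  C[2][0] = min over k of (A[2][0] + B[0][0] = 5 + 0 = 5, A[2][1] + B[1][0] = 0 + 9 = 9, A[2][2] + B[2][0] = -3 + 7 = 4) = 4 (attained at k = 2)
  C[2][1] = min over k of (A[2][0] + B[0][1] = 5 + -2 = 3, A[2][1] + B[1][1] = 0 + 3 = 3, A[2][2] + B[2][1] = -3 + 3 = 0) = 0 (attained at k = 2)
  C[2][2] = min over k of (A[2][0] + B[0][2] = 5 + -3 = 2, A[2][1] + B[1][2] = 0 + 3 = 3, A[2][2] + B[2][2] = -3 + -1 = -4) = -4 (attained at k = 2)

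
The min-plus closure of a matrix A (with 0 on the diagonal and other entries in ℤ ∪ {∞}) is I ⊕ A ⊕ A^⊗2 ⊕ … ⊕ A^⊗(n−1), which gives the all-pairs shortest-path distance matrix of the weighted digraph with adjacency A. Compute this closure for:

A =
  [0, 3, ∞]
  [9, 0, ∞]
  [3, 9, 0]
Closure =
  [0, 3, ∞]
  [9, 0, ∞]
  [3, 6, 0]

This is the Floyd-Warshall all-pairs shortest-path computation. For each intermediate vertex k = 0, 1, …, 2, update dist[i][j] ← min(dist[i][j], dist[i][k] + dist[k][j]). The final matrix gives, for each (i, j), the minimum total weight of any directed path from i to j (possibly empty when i = j).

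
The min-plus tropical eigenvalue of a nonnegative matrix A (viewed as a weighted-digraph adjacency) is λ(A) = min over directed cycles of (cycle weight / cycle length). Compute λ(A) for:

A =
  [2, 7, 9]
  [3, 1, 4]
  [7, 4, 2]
λ(A) = 1

Enumerate directed cycles and compute their means (weight / length). Sample:
  cycle 0 → 0: weight = 2, length = 1, mean = 2/1 ≈ 2.000
  cycle 1 → 1: weight = 1, length = 1, mean = 1/1 ≈ 1.000
  cycle 2 → 2: weight = 2, length = 1, mean = 2/1 ≈ 2.000
  cycle 0 → 1 → 0: weight = 10, length = 2, mean = 10/2 ≈ 5.000
  cycle 0 → 2 → 0: weight = 16, length = 2, mean = 16/2 ≈ 8.000
  cycle 1 → 0 → 1: weight = 10, length = 2, mean = 10/2 ≈ 5.000
Minimum mean = 1.000, attained e.g. along the cycle 1 → 1 with weight 1 and length 1. So λ(A) = 1/1 = 1.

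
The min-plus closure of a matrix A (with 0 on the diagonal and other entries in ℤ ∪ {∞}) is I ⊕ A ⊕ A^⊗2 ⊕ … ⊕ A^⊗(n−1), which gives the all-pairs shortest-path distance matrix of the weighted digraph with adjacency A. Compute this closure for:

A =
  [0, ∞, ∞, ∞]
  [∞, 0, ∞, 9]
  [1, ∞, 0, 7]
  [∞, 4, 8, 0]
Closure =
  [0, ∞, ∞, ∞]
  [18, 0, 17, 9]
  [1, 11, 0, 7]
  [9, 4, 8, 0]

This is the Floyd-Warshall all-pairs shortest-path computation. For each intermediate vertex k = 0, 1, …, 3, update dist[i][j] ← min(dist[i][j], dist[i][k] + dist[k][j]). The final matrix gives, for each (i, j), the minimum total weight of any directed path from i to j (possibly empty when i = j).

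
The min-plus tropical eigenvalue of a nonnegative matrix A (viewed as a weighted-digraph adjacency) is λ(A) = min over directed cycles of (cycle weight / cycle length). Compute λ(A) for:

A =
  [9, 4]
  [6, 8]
λ(A) = 5

Enumerate directed cycles and compute their means (weight / length). Sample:
  cycle 0 → 0: weight = 9, length = 1, mean = 9/1 ≈ 9.000
  cycle 1 → 1: weight = 8, length = 1, mean = 8/1 ≈ 8.000
  cycle 0 → 1 → 0: weight = 10, length = 2, mean = 10/2 ≈ 5.000
  cycle 1 → 0 → 1: weight = 10, length = 2, mean = 10/2 ≈ 5.000
Minimum mean = 5.000, attained e.g. along the cycle 0 → 1 → 0 with weight 10 and length 2. So λ(A) = 10/2 = 5.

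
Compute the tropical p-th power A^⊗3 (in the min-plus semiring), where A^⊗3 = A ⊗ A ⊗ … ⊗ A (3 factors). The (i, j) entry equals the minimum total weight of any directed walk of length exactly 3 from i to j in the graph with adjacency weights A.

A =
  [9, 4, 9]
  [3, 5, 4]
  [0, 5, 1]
A^⊗3 =
  [8, 11, 9]
  [5, 8, 6]
  [2, 5, 3]

Each entry (A^⊗3)_ij equals the minimum over all length-3 walks i = v_0 → v_1 → … → v_3 = j of Σ_t A[v_t][v_{t+1}]. For example, for (i, j) = (0, 2) we minimise over 9 possible intermediate vertex sequences; the minimum is 9, attained along the walk 0 → 1 → 2 → 2.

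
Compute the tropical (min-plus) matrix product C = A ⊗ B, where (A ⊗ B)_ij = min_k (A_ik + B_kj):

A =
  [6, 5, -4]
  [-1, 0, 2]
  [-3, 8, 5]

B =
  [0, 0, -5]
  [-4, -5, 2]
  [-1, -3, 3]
A ⊗ B =
  [-5, -7, -1]
  [-4, -5, -6]
  [-3, -3, -8]

Apply the min-plus product entry-by-entry:
  C[0][0] = min over k of (A[0][0] + B[0][0] = 6 + 0 = 6, A[0][1] + B[1][0] = 5 + -4 = 1, A[0][2] + B[2][0] = -4 + -1 = -5) = -5 (attained at k = 2)
  C[0][1] = min over k of (A[0][0] + B[0][1] = 6 + 0 = 6, A[0][1] + B[1][1] = 5 + -5 = 0, A[0][2] + B[2][1] = -4 + -3 = -7) = -7 (attained at k = 2)
  C[0][2] = min over k of (A[0][0] + B[0][2] = 6 + -5 = 1, A[0][1] + B[1][2] = 5 + 2 = 7, A[0][2] + B[2][2] = -4 + 3 = -1) = -1 (attained at k = 2)
  C[1][0] = min over k of (A[1][0] + B[0][0] = -1 + 0 = -1, A[1][1] + B[1][0] = 0 + -4 = -4, A[1][2] + B[2][0] = 2 + -1 = 1) = -4 (attained at k = 1)
  C[1][1] = min over k of (A[1][0] + B[0][1] = -1 + 0 = -1, A[1][1] + B[1][1] = 0 + -5 = -5, A[1][2] + B[2][1] = 2 + -3 = -1) = -5 (attained at k = 1)
  C[1][2] = min over k of (A[1][0] + B[0][2] = -1 + -5 = -6, A[1][1] + B[1][2] = 0 + 2 = 2, A[1][2] + B[2][2] = 2 + 3 = 5) = -6 (attained at k = 0)
  C[2][0] = min over k of (A[2][0] + B[0][0] = -3 + 0 = -3, A[2][1] + B[1][0] = 8 + -4 = 4, A[2][2] + B[2][0] = 5 + -1 = 4) = -3 (attained at k = 0)
  C[2][1] = min over k of (A[2][0] + B[0][1] = -3 + 0 = -3, A[2][1] + B[1][1] = 8 + -5 = 3, A[2][2] + B[2][1] = 5 + -3 = 2) = -3 (attained at k = 0)
  C[2][2] = min over k of (A[2][0] + B[0][2] = -3 + -5 = -8, A[2][1] + B[1][2] = 8 + 2 = 10, A[2][2] + B[2][2] = 5 + 3 = 8) = -8 (attained at k = 0)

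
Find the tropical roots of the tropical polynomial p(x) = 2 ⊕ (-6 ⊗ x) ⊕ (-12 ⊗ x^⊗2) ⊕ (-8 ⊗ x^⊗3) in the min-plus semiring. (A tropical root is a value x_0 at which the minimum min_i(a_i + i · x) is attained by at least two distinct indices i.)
Roots: {-4, 6, 8}

Each tropical root is a break point of the lower envelope of the lines y = a_i + i · x (there are 4 lines, with slopes 0, 1, ..., 3). Only the lines that attain the minimum somewhere contribute to roots; other lines are dominated. Here the surviving (envelope) indices are i = 3, i = 2, i = 1, i = 0.
Intersections between consecutive envelope lines give the roots: for adjacent envelope indices i < j the intersection is x = (a_i − a_j) / (j − i). Reading off the sorted break points: {-4, 6, 8}.
Verification: at each break x_0, at least two indices attain the minimum of min_i(a_i + i · x_0).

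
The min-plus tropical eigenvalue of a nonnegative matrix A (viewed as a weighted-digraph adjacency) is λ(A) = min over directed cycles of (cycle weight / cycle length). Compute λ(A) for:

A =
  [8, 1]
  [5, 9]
λ(A) = 3

Enumerate directed cycles and compute their means (weight / length). Sample:
  cycle 0 → 0: weight = 8, length = 1, mean = 8/1 ≈ 8.000
  cycle 1 → 1: weight = 9, length = 1, mean = 9/1 ≈ 9.000
  cycle 0 → 1 → 0: weight = 6, length = 2, mean = 6/2 ≈ 3.000
  cycle 1 → 0 → 1: weight = 6, length = 2, mean = 6/2 ≈ 3.000
Minimum mean = 3.000, attained e.g. along the cycle 0 → 1 → 0 with weight 6 and length 2. So λ(A) = 6/2 = 3.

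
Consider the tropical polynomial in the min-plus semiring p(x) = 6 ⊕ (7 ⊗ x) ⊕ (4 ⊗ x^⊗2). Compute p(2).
p(2) = 6

A tropical monomial a ⊗ x^⊗i evaluates to a + i · x. Evaluating each term at x = 2:
  Term 0 contributes 6 + 0 · 2 = 6
  Term 1 contributes 7 + 1 · 2 = 9
  Term 2 contributes 4 + 2 · 2 = 8
p(2) = ⊕ of these = min[6, 9, 8] = 6.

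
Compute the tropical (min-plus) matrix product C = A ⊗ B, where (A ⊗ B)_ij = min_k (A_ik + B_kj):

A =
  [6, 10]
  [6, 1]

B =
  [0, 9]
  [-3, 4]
A ⊗ B =
  [6, 14]
  [-2, 5]

Apply the min-plus product entry-by-entry:
  C[0][0] = min over k of (A[0][0] + B[0][0] = 6 + 0 = 6, A[0][1] + B[1][0] = 10 + -3 = 7) = 6 (attained at k = 0)
  C[0][1] = min over k of (A[0][0] + B[0][1] = 6 + 9 = 15, A[0][1] + B[1][1] = 10 + 4 = 14) = 14 (attained at k = 1)
  C[1][0] = min over k of (A[1][0] + B[0][0] = 6 + 0 = 6, A[1][1] + B[1][0] = 1 + -3 = -2) = -2 (attained at k = 1)
  C[1][1] = min over k of (A[1][0] + B[0][1] = 6 + 9 = 15, A[1][1] + B[1][1] = 1 + 4 = 5) = 5 (attained at k = 1)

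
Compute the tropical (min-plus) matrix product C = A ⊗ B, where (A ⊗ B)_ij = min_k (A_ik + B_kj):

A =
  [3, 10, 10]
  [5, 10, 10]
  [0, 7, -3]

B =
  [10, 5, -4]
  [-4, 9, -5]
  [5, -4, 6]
A ⊗ B =
  [6, 6, -1]
  [6, 6, 1]
  [2, -7, -4]

Apply the min-plus product entry-by-entry:
  C[0][0] = min over k of (A[0][0] + B[0][0] = 3 + 10 = 13, A[0][1] + B[1][0] = 10 + -4 = 6, A[0][2] + B[2][0] = 10 + 5 = 15) = 6 (attained at k = 1)
  C[0][1] = min over k of (A[0][0] + B[0][1] = 3 + 5 = 8, A[0][1] + B[1][1] = 10 + 9 = 19, A[0][2] + B[2][1] = 10 + -4 = 6) = 6 (attained at k = 2)
  C[0][2] = min over k of (A[0][0] + B[0][2] = 3 + -4 = -1, A[0][1] + B[1][2] = 10 + -5 = 5, A[0][2] + B[2][2] = 10 + 6 = 16) = -1 (attained at k = 0)
  C[1][0] = min over k of (A[1][0] + B[0][0] = 5 + 10 = 15, A[1][1] + B[1][0] = 10 + -4 = 6, A[1][2] + B[2][0] = 10 + 5 = 15) = 6 (attained at k = 1)
  C[1][1] = min over k of (A[1][0] + B[0][1] = 5 + 5 = 10, A[1][1] + B[1][1] = 10 + 9 = 19, A[1][2] + B[2][1] = 10 + -4 = 6) = 6 (attained at k = 2)
  C[1][2] = min over k of (A[1][0] + B[0][2] = 5 + -4 = 1, A[1][1] + B[1][2] = 10 + -5 = 5, A[1][2] + B[2][2] = 10 + 6 = 16) = 1 (attained at k = 0)
  C[2][0] = min over k of (A[2][0] + B[0][0] = 0 + 10 = 10, A[2][1] + B[1][0] = 7 + -4 = 3, A[2][2] + B[2][0] = -3 + 5 = 2) = 2 (attained at k = 2)
  C[2][1] = min over k of (A[2][0] + B[0][1] = 0 + 5 = 5, A[2][1] + B[1][1] = 7 + 9 = 16, A[2][2] + B[2][1] = -3 + -4 = -7) = -7 (attained at k = 2)
  C[2][2] = min over k of (A[2][0] + B[0][2] = 0 + -4 = -4, A[2][1] + B[1][2] = 7 + -5 = 2, A[2][2] + B[2][2] = -3 + 6 = 3) = -4 (attained at k = 0)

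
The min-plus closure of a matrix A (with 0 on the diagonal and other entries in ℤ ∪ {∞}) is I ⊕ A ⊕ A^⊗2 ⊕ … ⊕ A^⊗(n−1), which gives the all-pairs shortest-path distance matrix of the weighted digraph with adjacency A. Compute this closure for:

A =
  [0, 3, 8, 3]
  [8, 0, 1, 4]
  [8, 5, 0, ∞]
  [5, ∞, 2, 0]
Closure =
  [0, 3, 4, 3]
  [8, 0, 1, 4]
  [8, 5, 0, 9]
  [5, 7, 2, 0]

This is the Floyd-Warshall all-pairs shortest-path computation. For each intermediate vertex k = 0, 1, …, 3, update dist[i][j] ← min(dist[i][j], dist[i][k] + dist[k][j]). The final matrix gives, for each (i, j), the minimum total weight of any directed path from i to j (possibly empty when i = j).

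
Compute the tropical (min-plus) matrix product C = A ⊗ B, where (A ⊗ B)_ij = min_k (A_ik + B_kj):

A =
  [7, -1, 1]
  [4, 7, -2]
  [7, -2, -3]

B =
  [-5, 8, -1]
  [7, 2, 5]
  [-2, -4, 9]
A ⊗ B =
  [-1, -3, 4]
  [-4, -6, 3]
  [-5, -7, 3]

Apply the min-plus product entry-by-entry:
  C[0][0] = min over k of (A[0][0] + B[0][0] = 7 + -5 = 2, A[0][1] + B[1][0] = -1 + 7 = 6, A[0][2] + B[2][0] = 1 + -2 = -1) = -1 (attained at k = 2)
  C[0][1] = min over k of (A[0][0] + B[0][1] = 7 + 8 = 15, A[0][1] + B[1][1] = -1 + 2 = 1, A[0][2] + B[2][1] = 1 + -4 = -3) = -3 (attained at k = 2)
  C[0][2] = min over k of (A[0][0] + B[0][2] = 7 + -1 = 6, A[0][1] + B[1][2] = -1 + 5 = 4, A[0][2] + B[2][2] = 1 + 9 = 10) = 4 (attained at k = 1)
  C[1][0] = min over k of (A[1][0] + B[0][0] = 4 + -5 = -1, A[1][1] + B[1][0] = 7 + 7 = 14, A[1][2] + B[2][0] = -2 + -2 = -4) = -4 (attained at k = 2)
  C[1][1] = min over k of (A[1][0] + B[0][1] = 4 + 8 = 12, A[1][1] + B[1][1] = 7 + 2 = 9, A[1][2] + B[2][1] = -2 + -4 = -6) = -6 (attained at k = 2)
  C[1][2] = min over k of (A[1][0] + B[0][2] = 4 + -1 = 3, A[1][1] + B[1][2] = 7 + 5 = 12, A[1][2] + B[2][2] = -2 + 9 = 7) = 3 (attained at k = 0)
  C[2][0] = min over k of (A[2][0] + B[0][0] = 7 + -5 = 2, A[2][1] + B[1][0] = -2 + 7 = 5, A[2][2] + B[2][0] = -3 + -2 = -5) = -5 (attained at k = 2)
  C[2][1] = min over k of (A[2][0] + B[0][1] = 7 + 8 = 15, A[2][1] + B[1][1] = -2 + 2 = 0, A[2][2] + B[2][1] = -3 + -4 = -7) = -7 (attained at k = 2)
  C[2][2] = min over k of (A[2][0] + B[0][2] = 7 + -1 = 6, A[2][1] + B[1][2] = -2 + 5 = 3, A[2][2] + B[2][2] = -3 + 9 = 6) = 3 (attained at k = 1)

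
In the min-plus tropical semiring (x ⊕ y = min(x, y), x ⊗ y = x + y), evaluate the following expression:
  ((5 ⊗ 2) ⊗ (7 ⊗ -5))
((5 ⊗ 2) ⊗ (7 ⊗ -5)) = 9

Expand innermost to outermost. Recall ⊕ takes the minimum of its arguments and ⊗ takes their sum. Working out the expression ((5 ⊗ 2) ⊗ (7 ⊗ -5)) gives 9.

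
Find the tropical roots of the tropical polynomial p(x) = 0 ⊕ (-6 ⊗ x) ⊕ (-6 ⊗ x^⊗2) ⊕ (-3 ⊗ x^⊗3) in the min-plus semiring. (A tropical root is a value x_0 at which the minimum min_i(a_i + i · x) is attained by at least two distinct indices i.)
Roots: {-3, 0, 6}

Each tropical root is a break point of the lower envelope of the lines y = a_i + i · x (there are 4 lines, with slopes 0, 1, ..., 3). Only the lines that attain the minimum somewhere contribute to roots; other lines are dominated. Here the surviving (envelope) indices are i = 3, i = 2, i = 1, i = 0.
Intersections between consecutive envelope lines give the roots: for adjacent envelope indices i < j the intersection is x = (a_i − a_j) / (j − i). Reading off the sorted break points: {-3, 0, 6}.
Verification: at each break x_0, at least two indices attain the minimum of min_i(a_i + i · x_0).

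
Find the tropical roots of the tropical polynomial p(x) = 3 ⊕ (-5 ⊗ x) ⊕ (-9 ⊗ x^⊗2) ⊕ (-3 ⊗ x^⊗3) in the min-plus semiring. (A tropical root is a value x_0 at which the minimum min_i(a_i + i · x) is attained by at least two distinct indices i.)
Roots: {-6, 4, 8}

Each tropical root is a break point of the lower envelope of the lines y = a_i + i · x (there are 4 lines, with slopes 0, 1, ..., 3). Only the lines that attain the minimum somewhere contribute to roots; other lines are dominated. Here the surviving (envelope) indices are i = 3, i = 2, i = 1, i = 0.
Intersections between consecutive envelope lines give the roots: for adjacent envelope indices i < j the intersection is x = (a_i − a_j) / (j − i). Reading off the sorted break points: {-6, 4, 8}.
Verification: at each break x_0, at least two indices attain the minimum of min_i(a_i + i · x_0).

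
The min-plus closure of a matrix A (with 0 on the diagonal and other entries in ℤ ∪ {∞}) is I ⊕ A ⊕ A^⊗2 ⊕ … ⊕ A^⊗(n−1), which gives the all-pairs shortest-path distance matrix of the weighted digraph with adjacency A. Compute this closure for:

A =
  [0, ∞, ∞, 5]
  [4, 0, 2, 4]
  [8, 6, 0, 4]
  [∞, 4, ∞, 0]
Closure =
  [0, 9, 11, 5]
  [4, 0, 2, 4]
  [8, 6, 0, 4]
  [8, 4, 6, 0]

This is the Floyd-Warshall all-pairs shortest-path computation. For each intermediate vertex k = 0, 1, …, 3, update dist[i][j] ← min(dist[i][j], dist[i][k] + dist[k][j]). The final matrix gives, for each (i, j), the minimum total weight of any directed path from i to j (possibly empty when i = j).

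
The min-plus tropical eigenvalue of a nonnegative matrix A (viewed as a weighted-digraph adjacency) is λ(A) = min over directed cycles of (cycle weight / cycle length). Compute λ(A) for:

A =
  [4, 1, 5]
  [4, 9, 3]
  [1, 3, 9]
λ(A) = 5/3

Enumerate directed cycles and compute their means (weight / length). Sample:
  cycle 0 → 0: weight = 4, length = 1, mean = 4/1 ≈ 4.000
  cycle 1 → 1: weight = 9, length = 1, mean = 9/1 ≈ 9.000
  cycle 2 → 2: weight = 9, length = 1, mean = 9/1 ≈ 9.000
  cycle 0 → 1 → 0: weight = 5, length = 2, mean = 5/2 ≈ 2.500
  cycle 0 → 2 → 0: weight = 6, length = 2, mean = 6/2 ≈ 3.000
  cycle 1 → 0 → 1: weight = 5, length = 2, mean = 5/2 ≈ 2.500
Minimum mean = 1.667, attained e.g. along the cycle 0 → 1 → 2 → 0 with weight 5 and length 3. So λ(A) = 5/3 = 5/3.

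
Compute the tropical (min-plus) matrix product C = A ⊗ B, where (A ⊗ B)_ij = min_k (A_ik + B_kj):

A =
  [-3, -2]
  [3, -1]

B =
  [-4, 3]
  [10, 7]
A ⊗ B =
  [-7, 0]
  [-1, 6]

Apply the min-plus product entry-by-entry:
  C[0][0] = min over k of (A[0][0] + B[0][0] = -3 + -4 = -7, A[0][1] + B[1][0] = -2 + 10 = 8) = -7 (attained at k = 0)
  C[0][1] = min over k of (A[0][0] + B[0][1] = -3 + 3 = 0, A[0][1] + B[1][1] = -2 + 7 = 5) = 0 (attained at k = 0)
  C[1][0] = min over k of (A[1][0] + B[0][0] = 3 + -4 = -1, A[1][1] + B[1][0] = -1 + 10 = 9) = -1 (attained at k = 0)
  C[1][1] = min over k of (A[1][0] + B[0][1] = 3 + 3 = 6, A[1][1] + B[1][1] = -1 + 7 = 6) = 6 (attained at k = 0)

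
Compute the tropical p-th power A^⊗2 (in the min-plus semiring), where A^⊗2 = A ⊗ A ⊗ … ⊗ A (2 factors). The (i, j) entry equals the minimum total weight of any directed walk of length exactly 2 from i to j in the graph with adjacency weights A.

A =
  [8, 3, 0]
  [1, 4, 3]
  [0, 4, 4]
A^⊗2 =
  [0, 4, 4]
  [3, 4, 1]
  [4, 3, 0]

Each entry (A^⊗2)_ij equals the minimum over all length-2 walks i = v_0 → v_1 → … → v_2 = j of Σ_t A[v_t][v_{t+1}]. For example, for (i, j) = (0, 2) we minimise over 3 possible intermediate vertex sequences; the minimum is 4, attained along the walk 0 → 2 → 2.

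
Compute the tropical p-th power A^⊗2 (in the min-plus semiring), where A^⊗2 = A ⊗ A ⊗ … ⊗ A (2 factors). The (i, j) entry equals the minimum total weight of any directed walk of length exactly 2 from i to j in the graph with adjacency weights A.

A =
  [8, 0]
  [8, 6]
A^⊗2 =
  [8, 6]
  [14, 8]

Each entry (A^⊗2)_ij equals the minimum over all length-2 walks i = v_0 → v_1 → … → v_2 = j of Σ_t A[v_t][v_{t+1}]. For example, for (i, j) = (0, 1) we minimise over 2 possible intermediate vertex sequences; the minimum is 6, attained along the walk 0 → 1 → 1.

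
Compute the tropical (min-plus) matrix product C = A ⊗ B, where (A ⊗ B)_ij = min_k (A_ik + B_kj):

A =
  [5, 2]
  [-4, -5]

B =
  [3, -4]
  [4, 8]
A ⊗ B =
  [6, 1]
  [-1, -8]

Apply the min-plus product entry-by-entry:
  C[0][0] = min over k of (A[0][0] + B[0][0] = 5 + 3 = 8, A[0][1] + B[1][0] = 2 + 4 = 6) = 6 (attained at k = 1)
  C[0][1] = min over k of (A[0][0] + B[0][1] = 5 + -4 = 1, A[0][1] + B[1][1] = 2 + 8 = 10) = 1 (attained at k = 0)
  C[1][0] = min over k of (A[1][0] + B[0][0] = -4 + 3 = -1, A[1][1] + B[1][0] = -5 + 4 = -1) = -1 (attained at k = 0)
  C[1][1] = min over k of (A[1][0] + B[0][1] = -4 + -4 = -8, A[1][1] + B[1][1] = -5 + 8 = 3) = -8 (attained at k = 0)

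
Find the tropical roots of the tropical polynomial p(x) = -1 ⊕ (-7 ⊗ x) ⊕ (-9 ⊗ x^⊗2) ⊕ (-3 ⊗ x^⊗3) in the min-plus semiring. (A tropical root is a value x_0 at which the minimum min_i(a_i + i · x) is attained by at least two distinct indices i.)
Roots: {-6, 2, 6}

Each tropical root is a break point of the lower envelope of the lines y = a_i + i · x (there are 4 lines, with slopes 0, 1, ..., 3). Only the lines that attain the minimum somewhere contribute to roots; other lines are dominated. Here the surviving (envelope) indices are i = 3, i = 2, i = 1, i = 0.
Intersections between consecutive envelope lines give the roots: for adjacent envelope indices i < j the intersection is x = (a_i − a_j) / (j − i). Reading off the sorted break points: {-6, 2, 6}.
Verification: at each break x_0, at least two indices attain the minimum of min_i(a_i + i · x_0).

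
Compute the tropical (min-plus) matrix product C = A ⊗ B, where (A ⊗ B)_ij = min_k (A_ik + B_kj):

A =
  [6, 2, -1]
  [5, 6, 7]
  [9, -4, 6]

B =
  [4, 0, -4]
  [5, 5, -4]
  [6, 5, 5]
A ⊗ B =
  [5, 4, -2]
  [9, 5, 1]
  [1, 1, -8]

Apply the min-plus product entry-by-entry:
  C[0][0] = min over k of (A[0][0] + B[0][0] = 6 + 4 = 10, A[0][1] + B[1][0] = 2 + 5 = 7, A[0][2] + B[2][0] = -1 + 6 = 5) = 5 (attained at k = 2)
  C[0][1] = min over k of (A[0][0] + B[0][1] = 6 + 0 = 6, A[0][1] + B[1][1] = 2 + 5 = 7, A[0][2] + B[2][1] = -1 + 5 = 4) = 4 (attained at k = 2)
  C[0][2] = min over k of (A[0][0] + B[0][2] = 6 + -4 = 2, A[0][1] + B[1][2] = 2 + -4 = -2, A[0][2] + B[2][2] = -1 + 5 = 4) = -2 (attained at k = 1)
  C[1][0] = min over k of (A[1][0] + B[0][0] = 5 + 4 = 9, A[1][1] + B[1][0] = 6 + 5 = 11, A[1][2] + B[2][0] = 7 + 6 = 13) = 9 (attained at k = 0)
  C[1][1] = min over k of (A[1][0] + B[0][1] = 5 + 0 = 5, A[1][1] + B[1][1] = 6 + 5 = 11, A[1][2] + B[2][1] = 7 + 5 = 12) = 5 (attained at k = 0)
  C[1][2] = min over k of (A[1][0] + B[0][2] = 5 + -4 = 1, A[1][1] + B[1][2] = 6 + -4 = 2, A[1][2] + B[2][2] = 7 + 5 = 12) = 1 (attained at k = 0)
  C[2][0] = min over k of (A[2][0] + B[0][0] = 9 + 4 = 13, A[2][1] + B[1][0] = -4 + 5 = 1, A[2][2] + B[2][0] = 6 + 6 = 12) = 1 (attained at k = 1)
  C[2][1] = min over k of (A[2][0] + B[0][1] = 9 + 0 = 9, A[2][1] + B[1][1] = -4 + 5 = 1, A[2][2] + B[2][1] = 6 + 5 = 11) = 1 (attained at k = 1)
  C[2][2] = min over k of (A[2][0] + B[0][2] = 9 + -4 = 5, A[2][1] + B[1][2] = -4 + -4 = -8, A[2][2] + B[2][2] = 6 + 5 = 11) = -8 (attained at k = 1)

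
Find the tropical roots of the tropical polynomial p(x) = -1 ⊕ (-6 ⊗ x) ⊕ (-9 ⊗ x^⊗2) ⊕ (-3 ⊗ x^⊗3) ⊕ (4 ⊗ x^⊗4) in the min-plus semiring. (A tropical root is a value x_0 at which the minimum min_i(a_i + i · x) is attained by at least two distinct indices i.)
Roots: {-7, -6, 3, 5}

Each tropical root is a break point of the lower envelope of the lines y = a_i + i · x (there are 5 lines, with slopes 0, 1, ..., 4). Only the lines that attain the minimum somewhere contribute to roots; other lines are dominated. Here the surviving (envelope) indices are i = 4, i = 3, i = 2, i = 1, i = 0.
Intersections between consecutive envelope lines give the roots: for adjacent envelope indices i < j the intersection is x = (a_i − a_j) / (j − i). Reading off the sorted break points: {-7, -6, 3, 5}.
Verification: at each break x_0, at least two indices attain the minimum of min_i(a_i + i · x_0).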